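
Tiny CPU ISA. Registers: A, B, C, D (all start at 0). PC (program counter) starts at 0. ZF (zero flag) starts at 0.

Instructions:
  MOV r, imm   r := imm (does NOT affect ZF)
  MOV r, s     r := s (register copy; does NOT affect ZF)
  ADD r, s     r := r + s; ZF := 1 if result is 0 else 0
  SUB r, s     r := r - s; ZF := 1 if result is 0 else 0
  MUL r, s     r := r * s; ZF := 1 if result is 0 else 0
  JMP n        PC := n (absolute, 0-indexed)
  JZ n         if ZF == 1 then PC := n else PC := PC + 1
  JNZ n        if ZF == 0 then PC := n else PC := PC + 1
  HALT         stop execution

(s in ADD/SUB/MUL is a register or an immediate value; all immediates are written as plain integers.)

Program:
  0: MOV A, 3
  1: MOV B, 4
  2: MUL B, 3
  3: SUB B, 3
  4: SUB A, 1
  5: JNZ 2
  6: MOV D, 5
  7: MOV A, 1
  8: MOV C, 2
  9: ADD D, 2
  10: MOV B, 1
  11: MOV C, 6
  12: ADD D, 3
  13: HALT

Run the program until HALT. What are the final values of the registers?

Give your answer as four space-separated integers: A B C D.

Answer: 1 1 6 10

Derivation:
Step 1: PC=0 exec 'MOV A, 3'. After: A=3 B=0 C=0 D=0 ZF=0 PC=1
Step 2: PC=1 exec 'MOV B, 4'. After: A=3 B=4 C=0 D=0 ZF=0 PC=2
Step 3: PC=2 exec 'MUL B, 3'. After: A=3 B=12 C=0 D=0 ZF=0 PC=3
Step 4: PC=3 exec 'SUB B, 3'. After: A=3 B=9 C=0 D=0 ZF=0 PC=4
Step 5: PC=4 exec 'SUB A, 1'. After: A=2 B=9 C=0 D=0 ZF=0 PC=5
Step 6: PC=5 exec 'JNZ 2'. After: A=2 B=9 C=0 D=0 ZF=0 PC=2
Step 7: PC=2 exec 'MUL B, 3'. After: A=2 B=27 C=0 D=0 ZF=0 PC=3
Step 8: PC=3 exec 'SUB B, 3'. After: A=2 B=24 C=0 D=0 ZF=0 PC=4
Step 9: PC=4 exec 'SUB A, 1'. After: A=1 B=24 C=0 D=0 ZF=0 PC=5
Step 10: PC=5 exec 'JNZ 2'. After: A=1 B=24 C=0 D=0 ZF=0 PC=2
Step 11: PC=2 exec 'MUL B, 3'. After: A=1 B=72 C=0 D=0 ZF=0 PC=3
Step 12: PC=3 exec 'SUB B, 3'. After: A=1 B=69 C=0 D=0 ZF=0 PC=4
Step 13: PC=4 exec 'SUB A, 1'. After: A=0 B=69 C=0 D=0 ZF=1 PC=5
Step 14: PC=5 exec 'JNZ 2'. After: A=0 B=69 C=0 D=0 ZF=1 PC=6
Step 15: PC=6 exec 'MOV D, 5'. After: A=0 B=69 C=0 D=5 ZF=1 PC=7
Step 16: PC=7 exec 'MOV A, 1'. After: A=1 B=69 C=0 D=5 ZF=1 PC=8
Step 17: PC=8 exec 'MOV C, 2'. After: A=1 B=69 C=2 D=5 ZF=1 PC=9
Step 18: PC=9 exec 'ADD D, 2'. After: A=1 B=69 C=2 D=7 ZF=0 PC=10
Step 19: PC=10 exec 'MOV B, 1'. After: A=1 B=1 C=2 D=7 ZF=0 PC=11
Step 20: PC=11 exec 'MOV C, 6'. After: A=1 B=1 C=6 D=7 ZF=0 PC=12
Step 21: PC=12 exec 'ADD D, 3'. After: A=1 B=1 C=6 D=10 ZF=0 PC=13
Step 22: PC=13 exec 'HALT'. After: A=1 B=1 C=6 D=10 ZF=0 PC=13 HALTED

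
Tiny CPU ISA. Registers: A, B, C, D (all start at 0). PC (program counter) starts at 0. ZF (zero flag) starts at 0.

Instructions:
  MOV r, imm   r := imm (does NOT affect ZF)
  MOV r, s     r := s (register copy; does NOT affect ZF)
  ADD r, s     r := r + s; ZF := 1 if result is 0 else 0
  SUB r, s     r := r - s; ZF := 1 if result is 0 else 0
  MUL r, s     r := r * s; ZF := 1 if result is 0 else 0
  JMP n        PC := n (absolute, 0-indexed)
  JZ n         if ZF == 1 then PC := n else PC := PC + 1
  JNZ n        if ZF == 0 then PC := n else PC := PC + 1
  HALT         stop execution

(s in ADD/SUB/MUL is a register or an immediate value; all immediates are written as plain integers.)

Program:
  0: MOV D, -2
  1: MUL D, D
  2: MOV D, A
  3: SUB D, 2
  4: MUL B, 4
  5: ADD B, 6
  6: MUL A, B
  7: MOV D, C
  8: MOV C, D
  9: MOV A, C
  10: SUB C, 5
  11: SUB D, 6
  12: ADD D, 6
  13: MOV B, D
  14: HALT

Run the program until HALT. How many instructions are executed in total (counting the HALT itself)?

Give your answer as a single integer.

Answer: 15

Derivation:
Step 1: PC=0 exec 'MOV D, -2'. After: A=0 B=0 C=0 D=-2 ZF=0 PC=1
Step 2: PC=1 exec 'MUL D, D'. After: A=0 B=0 C=0 D=4 ZF=0 PC=2
Step 3: PC=2 exec 'MOV D, A'. After: A=0 B=0 C=0 D=0 ZF=0 PC=3
Step 4: PC=3 exec 'SUB D, 2'. After: A=0 B=0 C=0 D=-2 ZF=0 PC=4
Step 5: PC=4 exec 'MUL B, 4'. After: A=0 B=0 C=0 D=-2 ZF=1 PC=5
Step 6: PC=5 exec 'ADD B, 6'. After: A=0 B=6 C=0 D=-2 ZF=0 PC=6
Step 7: PC=6 exec 'MUL A, B'. After: A=0 B=6 C=0 D=-2 ZF=1 PC=7
Step 8: PC=7 exec 'MOV D, C'. After: A=0 B=6 C=0 D=0 ZF=1 PC=8
Step 9: PC=8 exec 'MOV C, D'. After: A=0 B=6 C=0 D=0 ZF=1 PC=9
Step 10: PC=9 exec 'MOV A, C'. After: A=0 B=6 C=0 D=0 ZF=1 PC=10
Step 11: PC=10 exec 'SUB C, 5'. After: A=0 B=6 C=-5 D=0 ZF=0 PC=11
Step 12: PC=11 exec 'SUB D, 6'. After: A=0 B=6 C=-5 D=-6 ZF=0 PC=12
Step 13: PC=12 exec 'ADD D, 6'. After: A=0 B=6 C=-5 D=0 ZF=1 PC=13
Step 14: PC=13 exec 'MOV B, D'. After: A=0 B=0 C=-5 D=0 ZF=1 PC=14
Step 15: PC=14 exec 'HALT'. After: A=0 B=0 C=-5 D=0 ZF=1 PC=14 HALTED
Total instructions executed: 15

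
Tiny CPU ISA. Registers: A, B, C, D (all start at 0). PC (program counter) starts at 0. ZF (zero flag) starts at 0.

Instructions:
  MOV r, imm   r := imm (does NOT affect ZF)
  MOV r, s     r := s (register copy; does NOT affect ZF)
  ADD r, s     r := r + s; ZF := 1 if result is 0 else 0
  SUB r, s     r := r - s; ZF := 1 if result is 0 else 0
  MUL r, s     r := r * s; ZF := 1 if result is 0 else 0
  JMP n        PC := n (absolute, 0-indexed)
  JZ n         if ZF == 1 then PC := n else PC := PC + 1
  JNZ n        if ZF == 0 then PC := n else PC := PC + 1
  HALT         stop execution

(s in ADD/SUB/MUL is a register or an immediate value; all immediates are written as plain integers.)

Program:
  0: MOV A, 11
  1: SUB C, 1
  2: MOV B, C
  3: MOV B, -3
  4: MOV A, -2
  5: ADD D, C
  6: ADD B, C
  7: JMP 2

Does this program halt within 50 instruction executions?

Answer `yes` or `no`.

Step 1: PC=0 exec 'MOV A, 11'. After: A=11 B=0 C=0 D=0 ZF=0 PC=1
Step 2: PC=1 exec 'SUB C, 1'. After: A=11 B=0 C=-1 D=0 ZF=0 PC=2
Step 3: PC=2 exec 'MOV B, C'. After: A=11 B=-1 C=-1 D=0 ZF=0 PC=3
Step 4: PC=3 exec 'MOV B, -3'. After: A=11 B=-3 C=-1 D=0 ZF=0 PC=4
Step 5: PC=4 exec 'MOV A, -2'. After: A=-2 B=-3 C=-1 D=0 ZF=0 PC=5
Step 6: PC=5 exec 'ADD D, C'. After: A=-2 B=-3 C=-1 D=-1 ZF=0 PC=6
Step 7: PC=6 exec 'ADD B, C'. After: A=-2 B=-4 C=-1 D=-1 ZF=0 PC=7
Step 8: PC=7 exec 'JMP 2'. After: A=-2 B=-4 C=-1 D=-1 ZF=0 PC=2
Step 9: PC=2 exec 'MOV B, C'. After: A=-2 B=-1 C=-1 D=-1 ZF=0 PC=3
Step 10: PC=3 exec 'MOV B, -3'. After: A=-2 B=-3 C=-1 D=-1 ZF=0 PC=4
Step 11: PC=4 exec 'MOV A, -2'. After: A=-2 B=-3 C=-1 D=-1 ZF=0 PC=5
Step 12: PC=5 exec 'ADD D, C'. After: A=-2 B=-3 C=-1 D=-2 ZF=0 PC=6
Step 13: PC=6 exec 'ADD B, C'. After: A=-2 B=-4 C=-1 D=-2 ZF=0 PC=7
Step 14: PC=7 exec 'JMP 2'. After: A=-2 B=-4 C=-1 D=-2 ZF=0 PC=2
Step 15: PC=2 exec 'MOV B, C'. After: A=-2 B=-1 C=-1 D=-2 ZF=0 PC=3
After 50 steps: not halted. PC revisits the same instructions with no path to HALT; will never halt.

Answer: no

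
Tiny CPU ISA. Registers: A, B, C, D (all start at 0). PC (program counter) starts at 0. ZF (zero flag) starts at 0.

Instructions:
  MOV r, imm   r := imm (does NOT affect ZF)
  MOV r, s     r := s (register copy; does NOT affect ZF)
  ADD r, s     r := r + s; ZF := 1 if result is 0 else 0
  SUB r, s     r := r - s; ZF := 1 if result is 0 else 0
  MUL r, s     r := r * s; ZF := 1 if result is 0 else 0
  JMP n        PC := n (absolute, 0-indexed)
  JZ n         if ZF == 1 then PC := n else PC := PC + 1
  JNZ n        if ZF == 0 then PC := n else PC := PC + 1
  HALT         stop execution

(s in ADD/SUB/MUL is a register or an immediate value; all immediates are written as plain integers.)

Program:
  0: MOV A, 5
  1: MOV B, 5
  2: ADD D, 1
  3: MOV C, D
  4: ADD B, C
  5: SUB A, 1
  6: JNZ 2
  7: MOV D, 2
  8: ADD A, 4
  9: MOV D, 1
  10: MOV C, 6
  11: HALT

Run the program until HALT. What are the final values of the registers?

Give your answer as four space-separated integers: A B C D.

Answer: 4 20 6 1

Derivation:
Step 1: PC=0 exec 'MOV A, 5'. After: A=5 B=0 C=0 D=0 ZF=0 PC=1
Step 2: PC=1 exec 'MOV B, 5'. After: A=5 B=5 C=0 D=0 ZF=0 PC=2
Step 3: PC=2 exec 'ADD D, 1'. After: A=5 B=5 C=0 D=1 ZF=0 PC=3
Step 4: PC=3 exec 'MOV C, D'. After: A=5 B=5 C=1 D=1 ZF=0 PC=4
Step 5: PC=4 exec 'ADD B, C'. After: A=5 B=6 C=1 D=1 ZF=0 PC=5
Step 6: PC=5 exec 'SUB A, 1'. After: A=4 B=6 C=1 D=1 ZF=0 PC=6
Step 7: PC=6 exec 'JNZ 2'. After: A=4 B=6 C=1 D=1 ZF=0 PC=2
Step 8: PC=2 exec 'ADD D, 1'. After: A=4 B=6 C=1 D=2 ZF=0 PC=3
Step 9: PC=3 exec 'MOV C, D'. After: A=4 B=6 C=2 D=2 ZF=0 PC=4
Step 10: PC=4 exec 'ADD B, C'. After: A=4 B=8 C=2 D=2 ZF=0 PC=5
Step 11: PC=5 exec 'SUB A, 1'. After: A=3 B=8 C=2 D=2 ZF=0 PC=6
Step 12: PC=6 exec 'JNZ 2'. After: A=3 B=8 C=2 D=2 ZF=0 PC=2
Step 13: PC=2 exec 'ADD D, 1'. After: A=3 B=8 C=2 D=3 ZF=0 PC=3
Step 14: PC=3 exec 'MOV C, D'. After: A=3 B=8 C=3 D=3 ZF=0 PC=4
Step 15: PC=4 exec 'ADD B, C'. After: A=3 B=11 C=3 D=3 ZF=0 PC=5
Step 16: PC=5 exec 'SUB A, 1'. After: A=2 B=11 C=3 D=3 ZF=0 PC=6
Step 17: PC=6 exec 'JNZ 2'. After: A=2 B=11 C=3 D=3 ZF=0 PC=2
Step 18: PC=2 exec 'ADD D, 1'. After: A=2 B=11 C=3 D=4 ZF=0 PC=3
Step 19: PC=3 exec 'MOV C, D'. After: A=2 B=11 C=4 D=4 ZF=0 PC=4
Step 20: PC=4 exec 'ADD B, C'. After: A=2 B=15 C=4 D=4 ZF=0 PC=5
Step 21: PC=5 exec 'SUB A, 1'. After: A=1 B=15 C=4 D=4 ZF=0 PC=6
Step 22: PC=6 exec 'JNZ 2'. After: A=1 B=15 C=4 D=4 ZF=0 PC=2
Step 23: PC=2 exec 'ADD D, 1'. After: A=1 B=15 C=4 D=5 ZF=0 PC=3
Step 24: PC=3 exec 'MOV C, D'. After: A=1 B=15 C=5 D=5 ZF=0 PC=4
Step 25: PC=4 exec 'ADD B, C'. After: A=1 B=20 C=5 D=5 ZF=0 PC=5
Step 26: PC=5 exec 'SUB A, 1'. After: A=0 B=20 C=5 D=5 ZF=1 PC=6
Step 27: PC=6 exec 'JNZ 2'. After: A=0 B=20 C=5 D=5 ZF=1 PC=7
Step 28: PC=7 exec 'MOV D, 2'. After: A=0 B=20 C=5 D=2 ZF=1 PC=8
Step 29: PC=8 exec 'ADD A, 4'. After: A=4 B=20 C=5 D=2 ZF=0 PC=9
Step 30: PC=9 exec 'MOV D, 1'. After: A=4 B=20 C=5 D=1 ZF=0 PC=10
Step 31: PC=10 exec 'MOV C, 6'. After: A=4 B=20 C=6 D=1 ZF=0 PC=11
Step 32: PC=11 exec 'HALT'. After: A=4 B=20 C=6 D=1 ZF=0 PC=11 HALTED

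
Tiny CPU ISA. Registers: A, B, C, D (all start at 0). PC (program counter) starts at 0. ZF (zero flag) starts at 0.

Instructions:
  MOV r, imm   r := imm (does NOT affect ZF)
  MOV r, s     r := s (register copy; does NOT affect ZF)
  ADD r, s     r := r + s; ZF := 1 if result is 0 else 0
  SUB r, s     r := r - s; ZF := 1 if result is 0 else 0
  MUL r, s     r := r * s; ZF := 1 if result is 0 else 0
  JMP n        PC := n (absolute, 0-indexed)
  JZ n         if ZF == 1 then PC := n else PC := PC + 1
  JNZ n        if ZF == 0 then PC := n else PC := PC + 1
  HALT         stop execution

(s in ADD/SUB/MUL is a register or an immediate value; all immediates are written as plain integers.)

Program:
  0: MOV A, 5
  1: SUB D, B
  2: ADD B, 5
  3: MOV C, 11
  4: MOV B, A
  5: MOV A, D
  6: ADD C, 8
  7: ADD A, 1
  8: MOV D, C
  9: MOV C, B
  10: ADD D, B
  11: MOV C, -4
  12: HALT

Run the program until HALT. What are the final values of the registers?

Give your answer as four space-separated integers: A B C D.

Answer: 1 5 -4 24

Derivation:
Step 1: PC=0 exec 'MOV A, 5'. After: A=5 B=0 C=0 D=0 ZF=0 PC=1
Step 2: PC=1 exec 'SUB D, B'. After: A=5 B=0 C=0 D=0 ZF=1 PC=2
Step 3: PC=2 exec 'ADD B, 5'. After: A=5 B=5 C=0 D=0 ZF=0 PC=3
Step 4: PC=3 exec 'MOV C, 11'. After: A=5 B=5 C=11 D=0 ZF=0 PC=4
Step 5: PC=4 exec 'MOV B, A'. After: A=5 B=5 C=11 D=0 ZF=0 PC=5
Step 6: PC=5 exec 'MOV A, D'. After: A=0 B=5 C=11 D=0 ZF=0 PC=6
Step 7: PC=6 exec 'ADD C, 8'. After: A=0 B=5 C=19 D=0 ZF=0 PC=7
Step 8: PC=7 exec 'ADD A, 1'. After: A=1 B=5 C=19 D=0 ZF=0 PC=8
Step 9: PC=8 exec 'MOV D, C'. After: A=1 B=5 C=19 D=19 ZF=0 PC=9
Step 10: PC=9 exec 'MOV C, B'. After: A=1 B=5 C=5 D=19 ZF=0 PC=10
Step 11: PC=10 exec 'ADD D, B'. After: A=1 B=5 C=5 D=24 ZF=0 PC=11
Step 12: PC=11 exec 'MOV C, -4'. After: A=1 B=5 C=-4 D=24 ZF=0 PC=12
Step 13: PC=12 exec 'HALT'. After: A=1 B=5 C=-4 D=24 ZF=0 PC=12 HALTED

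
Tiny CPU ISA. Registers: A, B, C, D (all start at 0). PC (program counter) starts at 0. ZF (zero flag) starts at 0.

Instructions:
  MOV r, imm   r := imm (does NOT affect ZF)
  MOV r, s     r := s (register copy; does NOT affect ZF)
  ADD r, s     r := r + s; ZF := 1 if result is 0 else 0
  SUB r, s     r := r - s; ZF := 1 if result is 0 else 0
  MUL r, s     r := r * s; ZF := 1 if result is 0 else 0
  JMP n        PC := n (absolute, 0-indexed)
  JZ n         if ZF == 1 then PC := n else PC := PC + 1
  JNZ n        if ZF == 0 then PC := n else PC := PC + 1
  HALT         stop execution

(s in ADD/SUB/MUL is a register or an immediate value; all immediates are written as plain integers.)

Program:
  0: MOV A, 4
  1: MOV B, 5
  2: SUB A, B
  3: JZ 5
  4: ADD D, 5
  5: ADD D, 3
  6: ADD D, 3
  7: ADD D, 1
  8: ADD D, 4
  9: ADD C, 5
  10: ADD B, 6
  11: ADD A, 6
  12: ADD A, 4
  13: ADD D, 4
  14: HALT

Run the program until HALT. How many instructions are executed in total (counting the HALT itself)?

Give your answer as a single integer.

Answer: 15

Derivation:
Step 1: PC=0 exec 'MOV A, 4'. After: A=4 B=0 C=0 D=0 ZF=0 PC=1
Step 2: PC=1 exec 'MOV B, 5'. After: A=4 B=5 C=0 D=0 ZF=0 PC=2
Step 3: PC=2 exec 'SUB A, B'. After: A=-1 B=5 C=0 D=0 ZF=0 PC=3
Step 4: PC=3 exec 'JZ 5'. After: A=-1 B=5 C=0 D=0 ZF=0 PC=4
Step 5: PC=4 exec 'ADD D, 5'. After: A=-1 B=5 C=0 D=5 ZF=0 PC=5
Step 6: PC=5 exec 'ADD D, 3'. After: A=-1 B=5 C=0 D=8 ZF=0 PC=6
Step 7: PC=6 exec 'ADD D, 3'. After: A=-1 B=5 C=0 D=11 ZF=0 PC=7
Step 8: PC=7 exec 'ADD D, 1'. After: A=-1 B=5 C=0 D=12 ZF=0 PC=8
Step 9: PC=8 exec 'ADD D, 4'. After: A=-1 B=5 C=0 D=16 ZF=0 PC=9
Step 10: PC=9 exec 'ADD C, 5'. After: A=-1 B=5 C=5 D=16 ZF=0 PC=10
Step 11: PC=10 exec 'ADD B, 6'. After: A=-1 B=11 C=5 D=16 ZF=0 PC=11
Step 12: PC=11 exec 'ADD A, 6'. After: A=5 B=11 C=5 D=16 ZF=0 PC=12
Step 13: PC=12 exec 'ADD A, 4'. After: A=9 B=11 C=5 D=16 ZF=0 PC=13
Step 14: PC=13 exec 'ADD D, 4'. After: A=9 B=11 C=5 D=20 ZF=0 PC=14
Step 15: PC=14 exec 'HALT'. After: A=9 B=11 C=5 D=20 ZF=0 PC=14 HALTED
Total instructions executed: 15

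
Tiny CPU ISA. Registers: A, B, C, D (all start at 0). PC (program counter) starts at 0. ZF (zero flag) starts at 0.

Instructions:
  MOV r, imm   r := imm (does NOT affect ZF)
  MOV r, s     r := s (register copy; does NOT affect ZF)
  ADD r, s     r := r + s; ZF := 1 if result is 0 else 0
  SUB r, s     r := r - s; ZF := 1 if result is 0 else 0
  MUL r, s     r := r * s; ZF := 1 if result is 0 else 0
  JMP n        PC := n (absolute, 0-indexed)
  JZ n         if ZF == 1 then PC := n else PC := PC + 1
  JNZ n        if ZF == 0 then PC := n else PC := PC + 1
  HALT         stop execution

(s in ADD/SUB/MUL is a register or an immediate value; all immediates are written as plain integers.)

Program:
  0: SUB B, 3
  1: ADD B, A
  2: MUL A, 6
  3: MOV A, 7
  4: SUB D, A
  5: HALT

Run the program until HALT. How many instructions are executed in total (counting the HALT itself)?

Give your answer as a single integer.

Answer: 6

Derivation:
Step 1: PC=0 exec 'SUB B, 3'. After: A=0 B=-3 C=0 D=0 ZF=0 PC=1
Step 2: PC=1 exec 'ADD B, A'. After: A=0 B=-3 C=0 D=0 ZF=0 PC=2
Step 3: PC=2 exec 'MUL A, 6'. After: A=0 B=-3 C=0 D=0 ZF=1 PC=3
Step 4: PC=3 exec 'MOV A, 7'. After: A=7 B=-3 C=0 D=0 ZF=1 PC=4
Step 5: PC=4 exec 'SUB D, A'. After: A=7 B=-3 C=0 D=-7 ZF=0 PC=5
Step 6: PC=5 exec 'HALT'. After: A=7 B=-3 C=0 D=-7 ZF=0 PC=5 HALTED
Total instructions executed: 6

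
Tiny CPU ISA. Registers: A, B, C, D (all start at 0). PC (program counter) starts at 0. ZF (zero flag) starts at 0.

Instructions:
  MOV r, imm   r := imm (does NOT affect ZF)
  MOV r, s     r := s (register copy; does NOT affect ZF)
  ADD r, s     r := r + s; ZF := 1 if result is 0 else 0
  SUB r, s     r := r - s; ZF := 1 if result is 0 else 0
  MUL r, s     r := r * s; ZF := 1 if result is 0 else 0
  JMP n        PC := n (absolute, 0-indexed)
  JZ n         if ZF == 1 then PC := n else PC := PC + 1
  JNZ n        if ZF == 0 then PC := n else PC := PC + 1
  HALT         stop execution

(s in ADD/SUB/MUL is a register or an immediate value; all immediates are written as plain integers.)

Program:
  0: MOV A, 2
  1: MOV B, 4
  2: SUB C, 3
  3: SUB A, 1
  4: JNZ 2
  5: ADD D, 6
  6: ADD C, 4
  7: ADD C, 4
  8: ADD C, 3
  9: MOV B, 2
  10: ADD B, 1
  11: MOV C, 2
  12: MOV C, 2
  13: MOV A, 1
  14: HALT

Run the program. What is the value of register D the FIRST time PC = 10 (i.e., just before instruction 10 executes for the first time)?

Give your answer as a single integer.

Step 1: PC=0 exec 'MOV A, 2'. After: A=2 B=0 C=0 D=0 ZF=0 PC=1
Step 2: PC=1 exec 'MOV B, 4'. After: A=2 B=4 C=0 D=0 ZF=0 PC=2
Step 3: PC=2 exec 'SUB C, 3'. After: A=2 B=4 C=-3 D=0 ZF=0 PC=3
Step 4: PC=3 exec 'SUB A, 1'. After: A=1 B=4 C=-3 D=0 ZF=0 PC=4
Step 5: PC=4 exec 'JNZ 2'. After: A=1 B=4 C=-3 D=0 ZF=0 PC=2
Step 6: PC=2 exec 'SUB C, 3'. After: A=1 B=4 C=-6 D=0 ZF=0 PC=3
Step 7: PC=3 exec 'SUB A, 1'. After: A=0 B=4 C=-6 D=0 ZF=1 PC=4
Step 8: PC=4 exec 'JNZ 2'. After: A=0 B=4 C=-6 D=0 ZF=1 PC=5
Step 9: PC=5 exec 'ADD D, 6'. After: A=0 B=4 C=-6 D=6 ZF=0 PC=6
Step 10: PC=6 exec 'ADD C, 4'. After: A=0 B=4 C=-2 D=6 ZF=0 PC=7
Step 11: PC=7 exec 'ADD C, 4'. After: A=0 B=4 C=2 D=6 ZF=0 PC=8
Step 12: PC=8 exec 'ADD C, 3'. After: A=0 B=4 C=5 D=6 ZF=0 PC=9
Step 13: PC=9 exec 'MOV B, 2'. After: A=0 B=2 C=5 D=6 ZF=0 PC=10
First time PC=10: D=6

6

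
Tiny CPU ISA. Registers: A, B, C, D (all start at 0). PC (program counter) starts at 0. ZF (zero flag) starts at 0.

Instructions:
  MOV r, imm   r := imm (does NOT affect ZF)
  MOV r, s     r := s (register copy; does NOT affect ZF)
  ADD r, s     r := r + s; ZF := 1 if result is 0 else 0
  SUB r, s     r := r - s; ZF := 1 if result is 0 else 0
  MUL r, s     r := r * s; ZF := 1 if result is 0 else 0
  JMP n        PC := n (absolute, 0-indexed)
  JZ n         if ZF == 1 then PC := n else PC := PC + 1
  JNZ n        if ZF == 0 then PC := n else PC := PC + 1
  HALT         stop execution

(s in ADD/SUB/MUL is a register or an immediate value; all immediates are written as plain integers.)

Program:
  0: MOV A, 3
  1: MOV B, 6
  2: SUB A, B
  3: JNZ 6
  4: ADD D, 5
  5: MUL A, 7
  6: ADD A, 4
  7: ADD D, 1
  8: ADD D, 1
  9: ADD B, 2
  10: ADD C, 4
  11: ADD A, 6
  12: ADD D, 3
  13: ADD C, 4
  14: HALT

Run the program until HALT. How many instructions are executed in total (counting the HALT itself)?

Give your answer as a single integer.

Step 1: PC=0 exec 'MOV A, 3'. After: A=3 B=0 C=0 D=0 ZF=0 PC=1
Step 2: PC=1 exec 'MOV B, 6'. After: A=3 B=6 C=0 D=0 ZF=0 PC=2
Step 3: PC=2 exec 'SUB A, B'. After: A=-3 B=6 C=0 D=0 ZF=0 PC=3
Step 4: PC=3 exec 'JNZ 6'. After: A=-3 B=6 C=0 D=0 ZF=0 PC=6
Step 5: PC=6 exec 'ADD A, 4'. After: A=1 B=6 C=0 D=0 ZF=0 PC=7
Step 6: PC=7 exec 'ADD D, 1'. After: A=1 B=6 C=0 D=1 ZF=0 PC=8
Step 7: PC=8 exec 'ADD D, 1'. After: A=1 B=6 C=0 D=2 ZF=0 PC=9
Step 8: PC=9 exec 'ADD B, 2'. After: A=1 B=8 C=0 D=2 ZF=0 PC=10
Step 9: PC=10 exec 'ADD C, 4'. After: A=1 B=8 C=4 D=2 ZF=0 PC=11
Step 10: PC=11 exec 'ADD A, 6'. After: A=7 B=8 C=4 D=2 ZF=0 PC=12
Step 11: PC=12 exec 'ADD D, 3'. After: A=7 B=8 C=4 D=5 ZF=0 PC=13
Step 12: PC=13 exec 'ADD C, 4'. After: A=7 B=8 C=8 D=5 ZF=0 PC=14
Step 13: PC=14 exec 'HALT'. After: A=7 B=8 C=8 D=5 ZF=0 PC=14 HALTED
Total instructions executed: 13

Answer: 13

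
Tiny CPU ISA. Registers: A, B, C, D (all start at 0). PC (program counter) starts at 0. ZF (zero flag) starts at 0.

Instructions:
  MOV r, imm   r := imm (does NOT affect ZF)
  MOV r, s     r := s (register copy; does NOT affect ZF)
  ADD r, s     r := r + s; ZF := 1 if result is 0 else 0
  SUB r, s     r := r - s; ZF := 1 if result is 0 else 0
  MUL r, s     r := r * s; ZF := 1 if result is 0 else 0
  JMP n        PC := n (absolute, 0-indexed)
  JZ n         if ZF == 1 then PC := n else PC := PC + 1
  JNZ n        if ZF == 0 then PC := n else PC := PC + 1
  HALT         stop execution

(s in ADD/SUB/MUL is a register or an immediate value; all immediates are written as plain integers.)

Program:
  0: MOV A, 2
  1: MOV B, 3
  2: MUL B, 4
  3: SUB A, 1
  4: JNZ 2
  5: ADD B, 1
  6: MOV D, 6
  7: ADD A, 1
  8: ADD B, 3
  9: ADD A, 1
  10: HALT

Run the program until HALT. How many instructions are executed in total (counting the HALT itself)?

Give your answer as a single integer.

Answer: 14

Derivation:
Step 1: PC=0 exec 'MOV A, 2'. After: A=2 B=0 C=0 D=0 ZF=0 PC=1
Step 2: PC=1 exec 'MOV B, 3'. After: A=2 B=3 C=0 D=0 ZF=0 PC=2
Step 3: PC=2 exec 'MUL B, 4'. After: A=2 B=12 C=0 D=0 ZF=0 PC=3
Step 4: PC=3 exec 'SUB A, 1'. After: A=1 B=12 C=0 D=0 ZF=0 PC=4
Step 5: PC=4 exec 'JNZ 2'. After: A=1 B=12 C=0 D=0 ZF=0 PC=2
Step 6: PC=2 exec 'MUL B, 4'. After: A=1 B=48 C=0 D=0 ZF=0 PC=3
Step 7: PC=3 exec 'SUB A, 1'. After: A=0 B=48 C=0 D=0 ZF=1 PC=4
Step 8: PC=4 exec 'JNZ 2'. After: A=0 B=48 C=0 D=0 ZF=1 PC=5
Step 9: PC=5 exec 'ADD B, 1'. After: A=0 B=49 C=0 D=0 ZF=0 PC=6
Step 10: PC=6 exec 'MOV D, 6'. After: A=0 B=49 C=0 D=6 ZF=0 PC=7
Step 11: PC=7 exec 'ADD A, 1'. After: A=1 B=49 C=0 D=6 ZF=0 PC=8
Step 12: PC=8 exec 'ADD B, 3'. After: A=1 B=52 C=0 D=6 ZF=0 PC=9
Step 13: PC=9 exec 'ADD A, 1'. After: A=2 B=52 C=0 D=6 ZF=0 PC=10
Step 14: PC=10 exec 'HALT'. After: A=2 B=52 C=0 D=6 ZF=0 PC=10 HALTED
Total instructions executed: 14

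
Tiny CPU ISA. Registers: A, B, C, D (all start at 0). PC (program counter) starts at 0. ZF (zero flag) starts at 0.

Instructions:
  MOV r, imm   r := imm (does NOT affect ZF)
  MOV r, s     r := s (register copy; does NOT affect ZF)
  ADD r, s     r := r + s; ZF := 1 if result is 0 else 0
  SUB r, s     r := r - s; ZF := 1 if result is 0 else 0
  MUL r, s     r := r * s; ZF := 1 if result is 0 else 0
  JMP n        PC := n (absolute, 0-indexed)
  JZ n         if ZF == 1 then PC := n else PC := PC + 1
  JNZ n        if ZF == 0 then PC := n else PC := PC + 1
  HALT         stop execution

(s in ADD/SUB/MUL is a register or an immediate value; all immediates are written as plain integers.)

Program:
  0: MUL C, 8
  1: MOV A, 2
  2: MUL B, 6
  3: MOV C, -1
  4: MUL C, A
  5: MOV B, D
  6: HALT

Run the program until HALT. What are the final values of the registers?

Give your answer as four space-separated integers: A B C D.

Answer: 2 0 -2 0

Derivation:
Step 1: PC=0 exec 'MUL C, 8'. After: A=0 B=0 C=0 D=0 ZF=1 PC=1
Step 2: PC=1 exec 'MOV A, 2'. After: A=2 B=0 C=0 D=0 ZF=1 PC=2
Step 3: PC=2 exec 'MUL B, 6'. After: A=2 B=0 C=0 D=0 ZF=1 PC=3
Step 4: PC=3 exec 'MOV C, -1'. After: A=2 B=0 C=-1 D=0 ZF=1 PC=4
Step 5: PC=4 exec 'MUL C, A'. After: A=2 B=0 C=-2 D=0 ZF=0 PC=5
Step 6: PC=5 exec 'MOV B, D'. After: A=2 B=0 C=-2 D=0 ZF=0 PC=6
Step 7: PC=6 exec 'HALT'. After: A=2 B=0 C=-2 D=0 ZF=0 PC=6 HALTED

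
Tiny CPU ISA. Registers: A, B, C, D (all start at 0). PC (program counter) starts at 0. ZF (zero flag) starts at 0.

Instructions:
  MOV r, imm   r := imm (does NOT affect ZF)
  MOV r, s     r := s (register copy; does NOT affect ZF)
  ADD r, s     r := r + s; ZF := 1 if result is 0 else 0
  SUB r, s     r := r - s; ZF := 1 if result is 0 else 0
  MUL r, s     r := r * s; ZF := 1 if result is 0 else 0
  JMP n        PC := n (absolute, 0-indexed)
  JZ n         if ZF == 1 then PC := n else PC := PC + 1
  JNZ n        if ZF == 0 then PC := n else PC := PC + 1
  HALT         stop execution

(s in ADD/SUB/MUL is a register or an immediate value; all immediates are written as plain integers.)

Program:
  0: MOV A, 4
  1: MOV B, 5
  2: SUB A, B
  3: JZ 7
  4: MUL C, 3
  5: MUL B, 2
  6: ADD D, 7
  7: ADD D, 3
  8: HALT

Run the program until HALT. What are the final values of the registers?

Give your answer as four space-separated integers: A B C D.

Answer: -1 10 0 10

Derivation:
Step 1: PC=0 exec 'MOV A, 4'. After: A=4 B=0 C=0 D=0 ZF=0 PC=1
Step 2: PC=1 exec 'MOV B, 5'. After: A=4 B=5 C=0 D=0 ZF=0 PC=2
Step 3: PC=2 exec 'SUB A, B'. After: A=-1 B=5 C=0 D=0 ZF=0 PC=3
Step 4: PC=3 exec 'JZ 7'. After: A=-1 B=5 C=0 D=0 ZF=0 PC=4
Step 5: PC=4 exec 'MUL C, 3'. After: A=-1 B=5 C=0 D=0 ZF=1 PC=5
Step 6: PC=5 exec 'MUL B, 2'. After: A=-1 B=10 C=0 D=0 ZF=0 PC=6
Step 7: PC=6 exec 'ADD D, 7'. After: A=-1 B=10 C=0 D=7 ZF=0 PC=7
Step 8: PC=7 exec 'ADD D, 3'. After: A=-1 B=10 C=0 D=10 ZF=0 PC=8
Step 9: PC=8 exec 'HALT'. After: A=-1 B=10 C=0 D=10 ZF=0 PC=8 HALTED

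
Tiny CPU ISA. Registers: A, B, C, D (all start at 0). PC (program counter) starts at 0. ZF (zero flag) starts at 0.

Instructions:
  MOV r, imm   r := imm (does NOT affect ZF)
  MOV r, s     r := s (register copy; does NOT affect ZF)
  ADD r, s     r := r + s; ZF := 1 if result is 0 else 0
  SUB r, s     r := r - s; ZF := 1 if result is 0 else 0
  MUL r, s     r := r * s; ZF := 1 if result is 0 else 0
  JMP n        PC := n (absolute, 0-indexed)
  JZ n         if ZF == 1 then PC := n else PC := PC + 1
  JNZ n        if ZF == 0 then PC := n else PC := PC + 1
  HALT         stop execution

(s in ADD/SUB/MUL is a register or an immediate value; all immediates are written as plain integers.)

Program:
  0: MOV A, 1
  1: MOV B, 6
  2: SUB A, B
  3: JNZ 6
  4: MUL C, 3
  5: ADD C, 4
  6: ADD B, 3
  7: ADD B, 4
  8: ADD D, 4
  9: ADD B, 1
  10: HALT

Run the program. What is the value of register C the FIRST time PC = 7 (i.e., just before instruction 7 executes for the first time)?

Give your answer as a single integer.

Step 1: PC=0 exec 'MOV A, 1'. After: A=1 B=0 C=0 D=0 ZF=0 PC=1
Step 2: PC=1 exec 'MOV B, 6'. After: A=1 B=6 C=0 D=0 ZF=0 PC=2
Step 3: PC=2 exec 'SUB A, B'. After: A=-5 B=6 C=0 D=0 ZF=0 PC=3
Step 4: PC=3 exec 'JNZ 6'. After: A=-5 B=6 C=0 D=0 ZF=0 PC=6
Step 5: PC=6 exec 'ADD B, 3'. After: A=-5 B=9 C=0 D=0 ZF=0 PC=7
First time PC=7: C=0

0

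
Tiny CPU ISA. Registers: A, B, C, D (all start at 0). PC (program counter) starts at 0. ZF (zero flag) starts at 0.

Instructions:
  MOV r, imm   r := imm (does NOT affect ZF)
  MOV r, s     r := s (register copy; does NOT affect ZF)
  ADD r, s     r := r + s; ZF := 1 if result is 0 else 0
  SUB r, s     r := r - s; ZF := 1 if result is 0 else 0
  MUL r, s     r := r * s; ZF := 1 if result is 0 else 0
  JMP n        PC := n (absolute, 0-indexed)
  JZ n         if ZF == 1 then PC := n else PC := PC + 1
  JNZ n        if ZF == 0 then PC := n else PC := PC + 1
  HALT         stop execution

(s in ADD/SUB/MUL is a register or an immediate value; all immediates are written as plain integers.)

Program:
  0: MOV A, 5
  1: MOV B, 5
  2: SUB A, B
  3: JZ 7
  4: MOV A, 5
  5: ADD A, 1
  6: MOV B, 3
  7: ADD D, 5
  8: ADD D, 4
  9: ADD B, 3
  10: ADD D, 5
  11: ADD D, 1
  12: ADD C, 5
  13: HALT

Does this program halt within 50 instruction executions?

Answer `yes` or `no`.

Step 1: PC=0 exec 'MOV A, 5'. After: A=5 B=0 C=0 D=0 ZF=0 PC=1
Step 2: PC=1 exec 'MOV B, 5'. After: A=5 B=5 C=0 D=0 ZF=0 PC=2
Step 3: PC=2 exec 'SUB A, B'. After: A=0 B=5 C=0 D=0 ZF=1 PC=3
Step 4: PC=3 exec 'JZ 7'. After: A=0 B=5 C=0 D=0 ZF=1 PC=7
Step 5: PC=7 exec 'ADD D, 5'. After: A=0 B=5 C=0 D=5 ZF=0 PC=8
Step 6: PC=8 exec 'ADD D, 4'. After: A=0 B=5 C=0 D=9 ZF=0 PC=9
Step 7: PC=9 exec 'ADD B, 3'. After: A=0 B=8 C=0 D=9 ZF=0 PC=10
Step 8: PC=10 exec 'ADD D, 5'. After: A=0 B=8 C=0 D=14 ZF=0 PC=11
Step 9: PC=11 exec 'ADD D, 1'. After: A=0 B=8 C=0 D=15 ZF=0 PC=12
Step 10: PC=12 exec 'ADD C, 5'. After: A=0 B=8 C=5 D=15 ZF=0 PC=13
Step 11: PC=13 exec 'HALT'. After: A=0 B=8 C=5 D=15 ZF=0 PC=13 HALTED

Answer: yes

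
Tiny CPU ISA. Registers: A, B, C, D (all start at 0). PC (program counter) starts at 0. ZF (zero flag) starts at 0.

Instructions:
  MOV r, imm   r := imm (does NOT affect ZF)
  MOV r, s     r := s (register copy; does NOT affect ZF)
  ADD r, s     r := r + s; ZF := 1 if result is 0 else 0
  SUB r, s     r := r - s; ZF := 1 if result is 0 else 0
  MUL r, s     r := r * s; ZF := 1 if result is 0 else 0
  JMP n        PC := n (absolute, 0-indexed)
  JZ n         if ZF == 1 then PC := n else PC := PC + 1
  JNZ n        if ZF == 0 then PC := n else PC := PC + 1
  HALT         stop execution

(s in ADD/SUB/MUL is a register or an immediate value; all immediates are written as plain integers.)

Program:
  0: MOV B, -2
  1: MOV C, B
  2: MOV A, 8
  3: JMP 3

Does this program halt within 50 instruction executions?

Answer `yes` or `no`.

Step 1: PC=0 exec 'MOV B, -2'. After: A=0 B=-2 C=0 D=0 ZF=0 PC=1
Step 2: PC=1 exec 'MOV C, B'. After: A=0 B=-2 C=-2 D=0 ZF=0 PC=2
Step 3: PC=2 exec 'MOV A, 8'. After: A=8 B=-2 C=-2 D=0 ZF=0 PC=3
Step 4: PC=3 exec 'JMP 3'. After: A=8 B=-2 C=-2 D=0 ZF=0 PC=3
State after step 4 equals state after step 3: the program is in a cycle of length 1 and will never halt.

Answer: no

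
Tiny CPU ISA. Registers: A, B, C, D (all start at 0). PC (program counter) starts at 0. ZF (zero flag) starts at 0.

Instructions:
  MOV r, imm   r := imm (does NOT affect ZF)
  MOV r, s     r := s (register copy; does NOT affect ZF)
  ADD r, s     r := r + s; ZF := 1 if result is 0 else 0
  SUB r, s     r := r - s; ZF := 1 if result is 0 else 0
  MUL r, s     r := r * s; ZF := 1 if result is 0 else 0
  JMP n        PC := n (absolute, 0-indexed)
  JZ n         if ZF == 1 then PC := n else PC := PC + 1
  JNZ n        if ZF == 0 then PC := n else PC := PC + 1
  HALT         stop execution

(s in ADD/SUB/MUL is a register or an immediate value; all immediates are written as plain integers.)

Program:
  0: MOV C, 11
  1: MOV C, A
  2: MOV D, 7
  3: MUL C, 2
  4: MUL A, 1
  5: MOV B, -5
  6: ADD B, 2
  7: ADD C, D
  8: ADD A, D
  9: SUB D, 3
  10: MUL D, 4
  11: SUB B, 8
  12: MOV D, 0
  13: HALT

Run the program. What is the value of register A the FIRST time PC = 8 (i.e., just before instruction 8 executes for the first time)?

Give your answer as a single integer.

Step 1: PC=0 exec 'MOV C, 11'. After: A=0 B=0 C=11 D=0 ZF=0 PC=1
Step 2: PC=1 exec 'MOV C, A'. After: A=0 B=0 C=0 D=0 ZF=0 PC=2
Step 3: PC=2 exec 'MOV D, 7'. After: A=0 B=0 C=0 D=7 ZF=0 PC=3
Step 4: PC=3 exec 'MUL C, 2'. After: A=0 B=0 C=0 D=7 ZF=1 PC=4
Step 5: PC=4 exec 'MUL A, 1'. After: A=0 B=0 C=0 D=7 ZF=1 PC=5
Step 6: PC=5 exec 'MOV B, -5'. After: A=0 B=-5 C=0 D=7 ZF=1 PC=6
Step 7: PC=6 exec 'ADD B, 2'. After: A=0 B=-3 C=0 D=7 ZF=0 PC=7
Step 8: PC=7 exec 'ADD C, D'. After: A=0 B=-3 C=7 D=7 ZF=0 PC=8
First time PC=8: A=0

0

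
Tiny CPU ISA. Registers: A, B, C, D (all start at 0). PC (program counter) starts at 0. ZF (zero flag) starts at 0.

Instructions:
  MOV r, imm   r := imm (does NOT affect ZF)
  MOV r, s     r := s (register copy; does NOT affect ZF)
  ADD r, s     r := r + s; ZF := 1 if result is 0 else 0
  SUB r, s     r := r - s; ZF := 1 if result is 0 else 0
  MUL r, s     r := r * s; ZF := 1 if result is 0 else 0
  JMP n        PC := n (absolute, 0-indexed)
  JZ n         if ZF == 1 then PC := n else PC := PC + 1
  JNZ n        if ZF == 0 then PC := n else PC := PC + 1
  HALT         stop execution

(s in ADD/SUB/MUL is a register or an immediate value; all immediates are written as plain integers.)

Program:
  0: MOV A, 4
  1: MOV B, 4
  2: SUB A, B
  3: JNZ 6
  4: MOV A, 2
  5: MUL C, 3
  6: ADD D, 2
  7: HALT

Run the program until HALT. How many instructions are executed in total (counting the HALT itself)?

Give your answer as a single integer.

Step 1: PC=0 exec 'MOV A, 4'. After: A=4 B=0 C=0 D=0 ZF=0 PC=1
Step 2: PC=1 exec 'MOV B, 4'. After: A=4 B=4 C=0 D=0 ZF=0 PC=2
Step 3: PC=2 exec 'SUB A, B'. After: A=0 B=4 C=0 D=0 ZF=1 PC=3
Step 4: PC=3 exec 'JNZ 6'. After: A=0 B=4 C=0 D=0 ZF=1 PC=4
Step 5: PC=4 exec 'MOV A, 2'. After: A=2 B=4 C=0 D=0 ZF=1 PC=5
Step 6: PC=5 exec 'MUL C, 3'. After: A=2 B=4 C=0 D=0 ZF=1 PC=6
Step 7: PC=6 exec 'ADD D, 2'. After: A=2 B=4 C=0 D=2 ZF=0 PC=7
Step 8: PC=7 exec 'HALT'. After: A=2 B=4 C=0 D=2 ZF=0 PC=7 HALTED
Total instructions executed: 8

Answer: 8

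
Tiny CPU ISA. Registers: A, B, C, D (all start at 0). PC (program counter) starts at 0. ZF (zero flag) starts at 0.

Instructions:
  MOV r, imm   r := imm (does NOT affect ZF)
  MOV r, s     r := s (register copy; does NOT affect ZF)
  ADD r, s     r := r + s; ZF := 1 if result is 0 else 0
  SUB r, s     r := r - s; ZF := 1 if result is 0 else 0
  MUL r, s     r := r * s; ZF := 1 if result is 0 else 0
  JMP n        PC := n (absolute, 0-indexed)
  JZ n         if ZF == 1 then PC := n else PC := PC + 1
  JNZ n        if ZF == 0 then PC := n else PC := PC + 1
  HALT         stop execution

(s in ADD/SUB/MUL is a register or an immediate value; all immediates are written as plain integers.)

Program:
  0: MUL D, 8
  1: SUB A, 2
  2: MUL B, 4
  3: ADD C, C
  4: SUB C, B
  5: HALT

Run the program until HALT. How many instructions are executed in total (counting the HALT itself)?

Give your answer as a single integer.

Step 1: PC=0 exec 'MUL D, 8'. After: A=0 B=0 C=0 D=0 ZF=1 PC=1
Step 2: PC=1 exec 'SUB A, 2'. After: A=-2 B=0 C=0 D=0 ZF=0 PC=2
Step 3: PC=2 exec 'MUL B, 4'. After: A=-2 B=0 C=0 D=0 ZF=1 PC=3
Step 4: PC=3 exec 'ADD C, C'. After: A=-2 B=0 C=0 D=0 ZF=1 PC=4
Step 5: PC=4 exec 'SUB C, B'. After: A=-2 B=0 C=0 D=0 ZF=1 PC=5
Step 6: PC=5 exec 'HALT'. After: A=-2 B=0 C=0 D=0 ZF=1 PC=5 HALTED
Total instructions executed: 6

Answer: 6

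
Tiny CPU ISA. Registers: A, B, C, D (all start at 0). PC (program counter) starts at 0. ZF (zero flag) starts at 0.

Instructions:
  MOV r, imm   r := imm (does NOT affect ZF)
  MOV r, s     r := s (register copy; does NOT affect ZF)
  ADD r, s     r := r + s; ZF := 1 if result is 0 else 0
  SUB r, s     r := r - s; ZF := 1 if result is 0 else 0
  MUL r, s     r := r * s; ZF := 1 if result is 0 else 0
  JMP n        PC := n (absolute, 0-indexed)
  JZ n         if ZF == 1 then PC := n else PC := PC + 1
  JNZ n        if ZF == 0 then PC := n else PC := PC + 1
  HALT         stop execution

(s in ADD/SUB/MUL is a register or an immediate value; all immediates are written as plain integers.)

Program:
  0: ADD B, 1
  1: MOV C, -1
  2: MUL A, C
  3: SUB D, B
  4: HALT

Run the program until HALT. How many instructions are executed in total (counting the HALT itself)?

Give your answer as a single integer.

Answer: 5

Derivation:
Step 1: PC=0 exec 'ADD B, 1'. After: A=0 B=1 C=0 D=0 ZF=0 PC=1
Step 2: PC=1 exec 'MOV C, -1'. After: A=0 B=1 C=-1 D=0 ZF=0 PC=2
Step 3: PC=2 exec 'MUL A, C'. After: A=0 B=1 C=-1 D=0 ZF=1 PC=3
Step 4: PC=3 exec 'SUB D, B'. After: A=0 B=1 C=-1 D=-1 ZF=0 PC=4
Step 5: PC=4 exec 'HALT'. After: A=0 B=1 C=-1 D=-1 ZF=0 PC=4 HALTED
Total instructions executed: 5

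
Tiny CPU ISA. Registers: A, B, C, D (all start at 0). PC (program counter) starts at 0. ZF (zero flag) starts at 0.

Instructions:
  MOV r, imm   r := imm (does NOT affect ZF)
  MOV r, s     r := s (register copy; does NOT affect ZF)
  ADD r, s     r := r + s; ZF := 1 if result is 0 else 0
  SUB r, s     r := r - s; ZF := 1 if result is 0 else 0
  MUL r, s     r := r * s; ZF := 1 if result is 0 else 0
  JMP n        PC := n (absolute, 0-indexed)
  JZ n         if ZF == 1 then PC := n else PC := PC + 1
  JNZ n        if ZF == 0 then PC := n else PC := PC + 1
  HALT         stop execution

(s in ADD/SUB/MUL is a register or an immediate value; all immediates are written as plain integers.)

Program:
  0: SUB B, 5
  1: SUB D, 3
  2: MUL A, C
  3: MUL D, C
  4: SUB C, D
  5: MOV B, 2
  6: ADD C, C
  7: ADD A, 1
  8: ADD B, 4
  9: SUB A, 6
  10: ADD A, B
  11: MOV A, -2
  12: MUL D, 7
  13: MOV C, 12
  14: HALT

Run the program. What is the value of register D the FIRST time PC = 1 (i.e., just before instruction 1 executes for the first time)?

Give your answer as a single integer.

Step 1: PC=0 exec 'SUB B, 5'. After: A=0 B=-5 C=0 D=0 ZF=0 PC=1
First time PC=1: D=0

0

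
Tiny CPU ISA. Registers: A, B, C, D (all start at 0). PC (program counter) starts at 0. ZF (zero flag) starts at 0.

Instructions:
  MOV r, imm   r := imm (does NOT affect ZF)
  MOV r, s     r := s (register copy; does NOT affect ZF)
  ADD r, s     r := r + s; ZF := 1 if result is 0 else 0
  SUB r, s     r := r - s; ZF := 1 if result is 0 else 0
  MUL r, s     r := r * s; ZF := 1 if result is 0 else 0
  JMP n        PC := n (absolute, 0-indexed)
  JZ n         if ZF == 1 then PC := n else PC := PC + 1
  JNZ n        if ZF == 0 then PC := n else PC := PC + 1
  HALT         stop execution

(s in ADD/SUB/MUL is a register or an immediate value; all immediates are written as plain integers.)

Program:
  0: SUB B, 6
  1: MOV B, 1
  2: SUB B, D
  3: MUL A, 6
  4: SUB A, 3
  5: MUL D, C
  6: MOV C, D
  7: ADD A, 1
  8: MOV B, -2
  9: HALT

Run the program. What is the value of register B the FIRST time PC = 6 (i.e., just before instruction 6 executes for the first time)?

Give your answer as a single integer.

Step 1: PC=0 exec 'SUB B, 6'. After: A=0 B=-6 C=0 D=0 ZF=0 PC=1
Step 2: PC=1 exec 'MOV B, 1'. After: A=0 B=1 C=0 D=0 ZF=0 PC=2
Step 3: PC=2 exec 'SUB B, D'. After: A=0 B=1 C=0 D=0 ZF=0 PC=3
Step 4: PC=3 exec 'MUL A, 6'. After: A=0 B=1 C=0 D=0 ZF=1 PC=4
Step 5: PC=4 exec 'SUB A, 3'. After: A=-3 B=1 C=0 D=0 ZF=0 PC=5
Step 6: PC=5 exec 'MUL D, C'. After: A=-3 B=1 C=0 D=0 ZF=1 PC=6
First time PC=6: B=1

1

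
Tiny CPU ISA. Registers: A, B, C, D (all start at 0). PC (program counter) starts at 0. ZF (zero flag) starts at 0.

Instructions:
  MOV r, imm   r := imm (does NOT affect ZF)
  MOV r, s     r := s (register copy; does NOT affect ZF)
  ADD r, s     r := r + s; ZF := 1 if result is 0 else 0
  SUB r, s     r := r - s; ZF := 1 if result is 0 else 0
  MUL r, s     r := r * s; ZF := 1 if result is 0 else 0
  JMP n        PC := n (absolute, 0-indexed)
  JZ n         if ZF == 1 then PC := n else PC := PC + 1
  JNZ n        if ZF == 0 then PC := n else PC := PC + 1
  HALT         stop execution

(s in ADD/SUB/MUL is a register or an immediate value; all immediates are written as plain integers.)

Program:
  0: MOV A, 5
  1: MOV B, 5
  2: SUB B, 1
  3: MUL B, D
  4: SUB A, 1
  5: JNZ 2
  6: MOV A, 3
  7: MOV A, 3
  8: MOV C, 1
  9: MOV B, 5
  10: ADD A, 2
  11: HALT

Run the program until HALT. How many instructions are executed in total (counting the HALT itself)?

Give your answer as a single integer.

Answer: 28

Derivation:
Step 1: PC=0 exec 'MOV A, 5'. After: A=5 B=0 C=0 D=0 ZF=0 PC=1
Step 2: PC=1 exec 'MOV B, 5'. After: A=5 B=5 C=0 D=0 ZF=0 PC=2
Step 3: PC=2 exec 'SUB B, 1'. After: A=5 B=4 C=0 D=0 ZF=0 PC=3
Step 4: PC=3 exec 'MUL B, D'. After: A=5 B=0 C=0 D=0 ZF=1 PC=4
Step 5: PC=4 exec 'SUB A, 1'. After: A=4 B=0 C=0 D=0 ZF=0 PC=5
Step 6: PC=5 exec 'JNZ 2'. After: A=4 B=0 C=0 D=0 ZF=0 PC=2
Step 7: PC=2 exec 'SUB B, 1'. After: A=4 B=-1 C=0 D=0 ZF=0 PC=3
Step 8: PC=3 exec 'MUL B, D'. After: A=4 B=0 C=0 D=0 ZF=1 PC=4
Step 9: PC=4 exec 'SUB A, 1'. After: A=3 B=0 C=0 D=0 ZF=0 PC=5
Step 10: PC=5 exec 'JNZ 2'. After: A=3 B=0 C=0 D=0 ZF=0 PC=2
Step 11: PC=2 exec 'SUB B, 1'. After: A=3 B=-1 C=0 D=0 ZF=0 PC=3
Step 12: PC=3 exec 'MUL B, D'. After: A=3 B=0 C=0 D=0 ZF=1 PC=4
Step 13: PC=4 exec 'SUB A, 1'. After: A=2 B=0 C=0 D=0 ZF=0 PC=5
Step 14: PC=5 exec 'JNZ 2'. After: A=2 B=0 C=0 D=0 ZF=0 PC=2
Step 15: PC=2 exec 'SUB B, 1'. After: A=2 B=-1 C=0 D=0 ZF=0 PC=3
Step 16: PC=3 exec 'MUL B, D'. After: A=2 B=0 C=0 D=0 ZF=1 PC=4
Step 17: PC=4 exec 'SUB A, 1'. After: A=1 B=0 C=0 D=0 ZF=0 PC=5
Step 18: PC=5 exec 'JNZ 2'. After: A=1 B=0 C=0 D=0 ZF=0 PC=2
Step 19: PC=2 exec 'SUB B, 1'. After: A=1 B=-1 C=0 D=0 ZF=0 PC=3
Step 20: PC=3 exec 'MUL B, D'. After: A=1 B=0 C=0 D=0 ZF=1 PC=4
Step 21: PC=4 exec 'SUB A, 1'. After: A=0 B=0 C=0 D=0 ZF=1 PC=5
Step 22: PC=5 exec 'JNZ 2'. After: A=0 B=0 C=0 D=0 ZF=1 PC=6
Step 23: PC=6 exec 'MOV A, 3'. After: A=3 B=0 C=0 D=0 ZF=1 PC=7
Step 24: PC=7 exec 'MOV A, 3'. After: A=3 B=0 C=0 D=0 ZF=1 PC=8
Step 25: PC=8 exec 'MOV C, 1'. After: A=3 B=0 C=1 D=0 ZF=1 PC=9
Step 26: PC=9 exec 'MOV B, 5'. After: A=3 B=5 C=1 D=0 ZF=1 PC=10
Step 27: PC=10 exec 'ADD A, 2'. After: A=5 B=5 C=1 D=0 ZF=0 PC=11
Step 28: PC=11 exec 'HALT'. After: A=5 B=5 C=1 D=0 ZF=0 PC=11 HALTED
Total instructions executed: 28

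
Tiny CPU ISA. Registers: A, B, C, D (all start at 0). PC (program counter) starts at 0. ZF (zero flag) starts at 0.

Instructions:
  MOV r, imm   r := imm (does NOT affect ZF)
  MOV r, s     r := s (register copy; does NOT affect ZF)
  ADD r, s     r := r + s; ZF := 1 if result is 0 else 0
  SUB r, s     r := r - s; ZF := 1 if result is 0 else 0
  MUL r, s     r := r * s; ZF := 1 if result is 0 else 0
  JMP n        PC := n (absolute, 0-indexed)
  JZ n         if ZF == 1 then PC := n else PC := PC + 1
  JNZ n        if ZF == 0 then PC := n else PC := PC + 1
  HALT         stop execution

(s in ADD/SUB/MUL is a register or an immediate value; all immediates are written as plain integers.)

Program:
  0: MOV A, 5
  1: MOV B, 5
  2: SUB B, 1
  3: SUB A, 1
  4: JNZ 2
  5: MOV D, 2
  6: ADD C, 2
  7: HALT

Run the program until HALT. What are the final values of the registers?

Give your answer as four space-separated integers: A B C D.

Answer: 0 0 2 2

Derivation:
Step 1: PC=0 exec 'MOV A, 5'. After: A=5 B=0 C=0 D=0 ZF=0 PC=1
Step 2: PC=1 exec 'MOV B, 5'. After: A=5 B=5 C=0 D=0 ZF=0 PC=2
Step 3: PC=2 exec 'SUB B, 1'. After: A=5 B=4 C=0 D=0 ZF=0 PC=3
Step 4: PC=3 exec 'SUB A, 1'. After: A=4 B=4 C=0 D=0 ZF=0 PC=4
Step 5: PC=4 exec 'JNZ 2'. After: A=4 B=4 C=0 D=0 ZF=0 PC=2
Step 6: PC=2 exec 'SUB B, 1'. After: A=4 B=3 C=0 D=0 ZF=0 PC=3
Step 7: PC=3 exec 'SUB A, 1'. After: A=3 B=3 C=0 D=0 ZF=0 PC=4
Step 8: PC=4 exec 'JNZ 2'. After: A=3 B=3 C=0 D=0 ZF=0 PC=2
Step 9: PC=2 exec 'SUB B, 1'. After: A=3 B=2 C=0 D=0 ZF=0 PC=3
Step 10: PC=3 exec 'SUB A, 1'. After: A=2 B=2 C=0 D=0 ZF=0 PC=4
Step 11: PC=4 exec 'JNZ 2'. After: A=2 B=2 C=0 D=0 ZF=0 PC=2
Step 12: PC=2 exec 'SUB B, 1'. After: A=2 B=1 C=0 D=0 ZF=0 PC=3
Step 13: PC=3 exec 'SUB A, 1'. After: A=1 B=1 C=0 D=0 ZF=0 PC=4
Step 14: PC=4 exec 'JNZ 2'. After: A=1 B=1 C=0 D=0 ZF=0 PC=2
Step 15: PC=2 exec 'SUB B, 1'. After: A=1 B=0 C=0 D=0 ZF=1 PC=3
Step 16: PC=3 exec 'SUB A, 1'. After: A=0 B=0 C=0 D=0 ZF=1 PC=4
Step 17: PC=4 exec 'JNZ 2'. After: A=0 B=0 C=0 D=0 ZF=1 PC=5
Step 18: PC=5 exec 'MOV D, 2'. After: A=0 B=0 C=0 D=2 ZF=1 PC=6
Step 19: PC=6 exec 'ADD C, 2'. After: A=0 B=0 C=2 D=2 ZF=0 PC=7
Step 20: PC=7 exec 'HALT'. After: A=0 B=0 C=2 D=2 ZF=0 PC=7 HALTED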